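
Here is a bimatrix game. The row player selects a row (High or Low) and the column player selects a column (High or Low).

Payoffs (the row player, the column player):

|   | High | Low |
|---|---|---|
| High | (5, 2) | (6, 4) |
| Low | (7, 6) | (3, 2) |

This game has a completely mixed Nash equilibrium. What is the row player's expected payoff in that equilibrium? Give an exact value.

First find y, the probability the column player plays High, from the row player's indifference between High and Low: 5y + 6(1−y) = 7y + 3(1−y), giving y = 3/5.
Since the row player is indifferent in equilibrium, the row player's expected payoff equals the payoff from either row against (3/5, 2/5). Using High: 5(3/5) + 6(2/5) = 27/5.

27/5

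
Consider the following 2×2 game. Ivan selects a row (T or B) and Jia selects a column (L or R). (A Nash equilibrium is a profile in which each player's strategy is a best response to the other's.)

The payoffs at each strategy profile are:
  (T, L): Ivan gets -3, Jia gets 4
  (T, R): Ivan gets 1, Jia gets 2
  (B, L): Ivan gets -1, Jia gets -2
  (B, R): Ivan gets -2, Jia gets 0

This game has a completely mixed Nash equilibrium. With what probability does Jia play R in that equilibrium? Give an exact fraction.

2/5

Let y be the probability that Jia plays L. In a completely mixed equilibrium, Ivan must be indifferent between T and B.
Ivan's expected payoff from T is −3y + (1−y); from B it is −y − 2(1−y).
Setting these equal: −4y + 1 = y − 2, so y = 3/5.
Therefore Jia plays R with probability 1 − 3/5 = 2/5.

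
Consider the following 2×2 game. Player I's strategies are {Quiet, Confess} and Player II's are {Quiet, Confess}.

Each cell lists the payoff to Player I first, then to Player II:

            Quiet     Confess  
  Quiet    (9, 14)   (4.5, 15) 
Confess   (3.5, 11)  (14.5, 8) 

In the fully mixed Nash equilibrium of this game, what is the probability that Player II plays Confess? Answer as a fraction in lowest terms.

Let c be the probability that Player II plays Quiet. In a completely mixed equilibrium, Player I must be indifferent between Quiet and Confess.
Player I's expected payoff from Quiet is 9c + 4.5(1−c); from Confess it is 3.5c + 14.5(1−c).
Setting these equal: 4.5c + 4.5 = −11c + 14.5, so c = 20/31.
Therefore Player II plays Confess with probability 1 − 20/31 = 11/31.

11/31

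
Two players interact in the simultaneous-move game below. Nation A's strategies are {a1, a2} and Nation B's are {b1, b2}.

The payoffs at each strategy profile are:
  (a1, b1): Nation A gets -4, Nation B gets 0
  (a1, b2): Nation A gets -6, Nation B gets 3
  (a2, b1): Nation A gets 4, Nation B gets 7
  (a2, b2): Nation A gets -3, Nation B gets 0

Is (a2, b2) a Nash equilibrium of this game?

No

At (a2, b2), Nation A earns -3; switching to a1 would give -6, so Nation A has no profitable deviation.
Nation B earns 0; switching to b1 would give 7, so Nation B would deviate.
Since at least one player can profitably deviate, this is not a Nash equilibrium.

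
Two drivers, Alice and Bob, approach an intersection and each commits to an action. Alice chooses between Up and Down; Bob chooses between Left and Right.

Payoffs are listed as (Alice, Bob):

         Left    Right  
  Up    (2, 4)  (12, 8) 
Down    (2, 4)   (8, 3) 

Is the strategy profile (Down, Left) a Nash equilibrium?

At (Down, Left), Alice earns 2; switching to Up would give 2, so Alice has no profitable deviation.
Bob earns 4; switching to Right would give 3, so Bob has no profitable deviation.
Neither player can gain by a unilateral deviation, so this profile is a Nash equilibrium.

Yes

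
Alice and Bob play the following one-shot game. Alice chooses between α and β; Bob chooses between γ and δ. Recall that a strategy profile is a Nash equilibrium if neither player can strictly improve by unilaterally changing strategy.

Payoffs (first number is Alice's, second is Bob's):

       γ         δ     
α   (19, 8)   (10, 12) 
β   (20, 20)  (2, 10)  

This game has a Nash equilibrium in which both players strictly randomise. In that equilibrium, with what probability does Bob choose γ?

8/9

Let c be the probability that Bob plays γ. In a completely mixed equilibrium, Alice must be indifferent between α and β.
Alice's expected payoff from α is 19c + 10(1−c); from β it is 20c + 2(1−c).
Setting these equal: 9c + 10 = 18c + 2, so c = 8/9.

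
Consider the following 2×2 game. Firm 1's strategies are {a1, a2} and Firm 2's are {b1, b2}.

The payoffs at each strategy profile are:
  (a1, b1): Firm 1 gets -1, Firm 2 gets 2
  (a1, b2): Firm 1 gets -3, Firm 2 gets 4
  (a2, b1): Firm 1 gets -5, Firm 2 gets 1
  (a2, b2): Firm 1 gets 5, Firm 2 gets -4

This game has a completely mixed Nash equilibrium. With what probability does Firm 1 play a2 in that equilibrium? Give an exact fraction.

Let x be the probability that Firm 1 plays a1. In a completely mixed equilibrium, Firm 2 must be indifferent between b1 and b2.
Firm 2's expected payoff from b1 is 2x + (1−x); from b2 it is 4x − 4(1−x).
Setting these equal: x + 1 = 8x − 4, so x = 5/7.
Therefore Firm 1 plays a2 with probability 1 − 5/7 = 2/7.

2/7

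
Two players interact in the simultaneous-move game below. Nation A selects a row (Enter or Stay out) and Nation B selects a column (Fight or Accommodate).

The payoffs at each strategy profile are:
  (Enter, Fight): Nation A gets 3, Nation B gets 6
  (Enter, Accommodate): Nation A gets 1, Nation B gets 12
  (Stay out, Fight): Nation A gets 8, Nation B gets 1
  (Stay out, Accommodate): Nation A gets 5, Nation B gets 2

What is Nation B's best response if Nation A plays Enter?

Accommodate

Against Enter, Nation B earns 6 from Fight and 12 from Accommodate.
So Accommodate is the best response.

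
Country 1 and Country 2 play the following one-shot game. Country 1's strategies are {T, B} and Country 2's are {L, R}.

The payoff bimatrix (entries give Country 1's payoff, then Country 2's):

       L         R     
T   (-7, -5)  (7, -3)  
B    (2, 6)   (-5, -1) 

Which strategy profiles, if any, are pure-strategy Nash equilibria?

(T, L): Country 1 prefers B (2 > -7); Country 2 prefers R (-3 > -5) — not an equilibrium.
(T, R): Country 1 gets 7 ≥ -5 from B, and Country 2 gets -3 ≥ -5 from L — Nash equilibrium.
(B, L): Country 1 gets 2 ≥ -7 from T, and Country 2 gets 6 ≥ -1 from R — Nash equilibrium.
(B, R): Country 1 prefers T (7 > -5); Country 2 prefers L (6 > -1) — not an equilibrium.

(T, R) and (B, L)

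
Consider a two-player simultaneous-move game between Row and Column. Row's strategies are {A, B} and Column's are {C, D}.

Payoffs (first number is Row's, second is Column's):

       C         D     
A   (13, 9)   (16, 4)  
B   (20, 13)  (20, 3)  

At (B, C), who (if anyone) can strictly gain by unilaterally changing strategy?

Row at (B, C) earns 20; deviating to A yields 13 — not better.
Column earns 13; deviating to D yields 3 — not better.
Neither player can strictly improve; the profile is a Nash equilibrium.

Neither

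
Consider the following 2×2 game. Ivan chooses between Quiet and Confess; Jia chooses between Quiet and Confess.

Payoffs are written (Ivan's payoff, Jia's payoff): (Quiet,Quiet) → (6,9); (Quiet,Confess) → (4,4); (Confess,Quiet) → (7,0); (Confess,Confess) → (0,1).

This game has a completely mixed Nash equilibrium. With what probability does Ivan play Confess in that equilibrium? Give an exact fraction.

5/6

Let p be the probability that Ivan plays Quiet. In a completely mixed equilibrium, Jia must be indifferent between Quiet and Confess.
Jia's expected payoff from Quiet is 9p; from Confess it is 4p + (1−p).
Setting these equal: 9p = 3p + 1, so p = 1/6.
Therefore Ivan plays Confess with probability 1 − 1/6 = 5/6.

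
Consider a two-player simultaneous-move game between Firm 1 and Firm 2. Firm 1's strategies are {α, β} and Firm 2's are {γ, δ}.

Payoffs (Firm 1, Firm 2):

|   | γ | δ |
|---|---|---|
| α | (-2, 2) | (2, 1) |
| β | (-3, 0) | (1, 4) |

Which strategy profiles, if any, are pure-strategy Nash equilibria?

(α, γ)

(α, γ): Firm 1 gets -2 ≥ -3 from β, and Firm 2 gets 2 ≥ 1 from δ — Nash equilibrium.
(α, δ): Firm 2 prefers γ (2 > 1) — not an equilibrium.
(β, γ): Firm 1 prefers α (-2 > -3); Firm 2 prefers δ (4 > 0) — not an equilibrium.
(β, δ): Firm 1 prefers α (2 > 1) — not an equilibrium.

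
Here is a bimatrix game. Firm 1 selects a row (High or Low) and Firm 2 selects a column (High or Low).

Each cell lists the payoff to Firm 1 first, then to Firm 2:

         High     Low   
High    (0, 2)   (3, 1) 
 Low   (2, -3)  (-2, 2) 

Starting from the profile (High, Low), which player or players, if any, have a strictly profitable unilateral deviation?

Firm 1 at (High, Low) earns 3; deviating to Low yields -2 — not better.
Firm 2 earns 1; deviating to High yields 2 — a strict improvement.
Only Firm 2 has a strictly profitable deviation.

Firm 2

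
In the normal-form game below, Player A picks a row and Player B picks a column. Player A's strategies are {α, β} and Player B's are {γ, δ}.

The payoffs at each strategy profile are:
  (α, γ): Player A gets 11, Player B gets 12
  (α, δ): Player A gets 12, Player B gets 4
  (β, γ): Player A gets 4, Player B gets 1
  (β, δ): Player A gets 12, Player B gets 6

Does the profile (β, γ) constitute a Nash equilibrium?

At (β, γ), Player A earns 4; switching to α would give 11, so Player A would deviate.
Player B earns 1; switching to δ would give 6, so Player B would deviate.
Since at least one player can profitably deviate, this is not a Nash equilibrium.

No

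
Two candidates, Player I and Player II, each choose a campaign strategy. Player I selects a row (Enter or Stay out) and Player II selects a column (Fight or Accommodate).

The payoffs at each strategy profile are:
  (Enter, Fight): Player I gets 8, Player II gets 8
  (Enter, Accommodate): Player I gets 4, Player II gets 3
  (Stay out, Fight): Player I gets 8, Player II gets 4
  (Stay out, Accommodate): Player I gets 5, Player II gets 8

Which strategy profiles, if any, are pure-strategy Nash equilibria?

(Enter, Fight) and (Stay out, Accommodate)

(Enter, Fight): Player I gets 8 ≥ 8 from Stay out, and Player II gets 8 ≥ 3 from Accommodate — Nash equilibrium.
(Enter, Accommodate): Player I prefers Stay out (5 > 4); Player II prefers Fight (8 > 3) — not an equilibrium.
(Stay out, Fight): Player II prefers Accommodate (8 > 4) — not an equilibrium.
(Stay out, Accommodate): Player I gets 5 ≥ 4 from Enter, and Player II gets 8 ≥ 4 from Fight — Nash equilibrium.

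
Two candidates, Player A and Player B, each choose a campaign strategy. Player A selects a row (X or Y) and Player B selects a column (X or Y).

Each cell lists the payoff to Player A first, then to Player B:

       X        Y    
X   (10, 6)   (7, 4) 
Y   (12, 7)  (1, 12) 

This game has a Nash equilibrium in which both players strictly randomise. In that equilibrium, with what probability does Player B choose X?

Let q be the probability that Player B plays X. In a completely mixed equilibrium, Player A must be indifferent between X and Y.
Player A's expected payoff from X is 10q + 7(1−q); from Y it is 12q + (1−q).
Setting these equal: 3q + 7 = 11q + 1, so q = 3/4.

3/4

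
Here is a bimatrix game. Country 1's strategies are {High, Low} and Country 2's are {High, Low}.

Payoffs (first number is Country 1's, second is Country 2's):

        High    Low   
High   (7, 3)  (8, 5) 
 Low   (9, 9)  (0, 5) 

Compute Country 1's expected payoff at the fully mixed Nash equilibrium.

36/5

First find q, the probability Country 2 plays High, from Country 1's indifference between High and Low: 7q + 8(1−q) = 9q, giving q = 4/5.
Since Country 1 is indifferent in equilibrium, Country 1's expected payoff equals the payoff from either row against (4/5, 1/5). Using High: 7(4/5) + 8(1/5) = 36/5.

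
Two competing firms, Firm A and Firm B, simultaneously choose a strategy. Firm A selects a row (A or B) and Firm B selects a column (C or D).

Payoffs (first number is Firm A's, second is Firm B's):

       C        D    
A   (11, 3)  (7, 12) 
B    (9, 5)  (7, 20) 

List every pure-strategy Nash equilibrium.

(A, C): Firm B prefers D (12 > 3) — not an equilibrium.
(A, D): Firm A gets 7 ≥ 7 from B, and Firm B gets 12 ≥ 3 from C — Nash equilibrium.
(B, C): Firm A prefers A (11 > 9); Firm B prefers D (20 > 5) — not an equilibrium.
(B, D): Firm A gets 7 ≥ 7 from A, and Firm B gets 20 ≥ 5 from C — Nash equilibrium.

(A, D) and (B, D)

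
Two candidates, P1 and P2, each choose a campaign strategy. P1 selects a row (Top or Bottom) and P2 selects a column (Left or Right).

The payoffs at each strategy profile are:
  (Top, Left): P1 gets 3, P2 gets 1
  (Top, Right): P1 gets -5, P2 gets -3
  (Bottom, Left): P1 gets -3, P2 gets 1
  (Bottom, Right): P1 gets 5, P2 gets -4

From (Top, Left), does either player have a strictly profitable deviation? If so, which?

Neither

P1 at (Top, Left) earns 3; deviating to Bottom yields -3 — not better.
P2 earns 1; deviating to Right yields -3 — not better.
Neither player can strictly improve; the profile is a Nash equilibrium.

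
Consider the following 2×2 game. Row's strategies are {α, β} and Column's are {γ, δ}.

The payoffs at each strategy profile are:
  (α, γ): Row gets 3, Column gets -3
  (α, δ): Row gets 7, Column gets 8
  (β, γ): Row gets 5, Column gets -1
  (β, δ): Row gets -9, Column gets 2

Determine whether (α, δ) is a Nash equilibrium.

At (α, δ), Row earns 7; switching to β would give -9, so Row has no profitable deviation.
Column earns 8; switching to γ would give -3, so Column has no profitable deviation.
Neither player can gain by a unilateral deviation, so this profile is a Nash equilibrium.

Yes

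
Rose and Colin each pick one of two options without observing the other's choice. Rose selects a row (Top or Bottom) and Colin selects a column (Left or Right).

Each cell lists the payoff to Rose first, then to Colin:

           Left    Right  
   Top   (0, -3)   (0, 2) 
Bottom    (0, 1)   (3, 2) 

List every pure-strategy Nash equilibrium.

(Bottom, Right)

(Top, Left): Colin prefers Right (2 > -3) — not an equilibrium.
(Top, Right): Rose prefers Bottom (3 > 0) — not an equilibrium.
(Bottom, Left): Colin prefers Right (2 > 1) — not an equilibrium.
(Bottom, Right): Rose gets 3 ≥ 0 from Top, and Colin gets 2 ≥ 1 from Left — Nash equilibrium.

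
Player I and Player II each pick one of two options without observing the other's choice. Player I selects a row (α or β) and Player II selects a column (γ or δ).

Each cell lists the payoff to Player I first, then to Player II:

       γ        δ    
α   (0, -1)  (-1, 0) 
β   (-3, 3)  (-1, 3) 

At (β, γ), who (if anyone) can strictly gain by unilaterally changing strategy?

Player I

Player I at (β, γ) earns -3; deviating to α yields 0 — a strict improvement.
Player II earns 3; deviating to δ yields 3 — not better.
Only Player I has a strictly profitable deviation.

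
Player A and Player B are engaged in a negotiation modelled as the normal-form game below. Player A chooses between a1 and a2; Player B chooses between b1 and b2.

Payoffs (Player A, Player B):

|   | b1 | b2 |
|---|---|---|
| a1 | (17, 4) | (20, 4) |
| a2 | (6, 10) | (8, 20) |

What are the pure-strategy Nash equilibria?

(a1, b1): Player A gets 17 ≥ 6 from a2, and Player B gets 4 ≥ 4 from b2 — Nash equilibrium.
(a1, b2): Player A gets 20 ≥ 8 from a2, and Player B gets 4 ≥ 4 from b1 — Nash equilibrium.
(a2, b1): Player A prefers a1 (17 > 6); Player B prefers b2 (20 > 10) — not an equilibrium.
(a2, b2): Player A prefers a1 (20 > 8) — not an equilibrium.

(a1, b1) and (a1, b2)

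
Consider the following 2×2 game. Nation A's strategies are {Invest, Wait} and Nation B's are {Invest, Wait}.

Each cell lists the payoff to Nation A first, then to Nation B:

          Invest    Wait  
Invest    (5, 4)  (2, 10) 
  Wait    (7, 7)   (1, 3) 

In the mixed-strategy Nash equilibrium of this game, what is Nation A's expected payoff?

3

First find y, the probability Nation B plays Invest, from Nation A's indifference between Invest and Wait: 5y + 2(1−y) = 7y + (1−y), giving y = 1/3.
Since Nation A is indifferent in equilibrium, Nation A's expected payoff equals the payoff from either row against (1/3, 2/3). Using Invest: 5(1/3) + 2(2/3) = 3.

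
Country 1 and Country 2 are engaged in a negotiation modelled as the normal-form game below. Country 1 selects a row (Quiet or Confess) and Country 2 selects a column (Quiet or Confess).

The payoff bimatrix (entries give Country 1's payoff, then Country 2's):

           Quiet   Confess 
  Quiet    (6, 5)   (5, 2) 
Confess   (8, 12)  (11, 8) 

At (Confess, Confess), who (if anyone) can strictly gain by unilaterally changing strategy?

Country 1 at (Confess, Confess) earns 11; deviating to Quiet yields 5 — not better.
Country 2 earns 8; deviating to Quiet yields 12 — a strict improvement.
Only Country 2 has a strictly profitable deviation.

Country 2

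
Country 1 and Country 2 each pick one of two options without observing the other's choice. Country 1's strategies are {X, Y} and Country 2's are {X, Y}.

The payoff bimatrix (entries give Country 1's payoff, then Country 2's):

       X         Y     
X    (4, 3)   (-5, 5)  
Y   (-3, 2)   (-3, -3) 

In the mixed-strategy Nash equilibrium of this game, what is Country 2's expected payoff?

19/7

First find p, the probability Country 1 plays X, from Country 2's indifference between X and Y: 3p + 2(1−p) = 5p − 3(1−p), giving p = 5/7.
Since Country 2 is indifferent in equilibrium, Country 2's expected payoff equals the payoff from either column against (5/7, 2/7). Using X: 3(5/7) + 2(2/7) = 19/7.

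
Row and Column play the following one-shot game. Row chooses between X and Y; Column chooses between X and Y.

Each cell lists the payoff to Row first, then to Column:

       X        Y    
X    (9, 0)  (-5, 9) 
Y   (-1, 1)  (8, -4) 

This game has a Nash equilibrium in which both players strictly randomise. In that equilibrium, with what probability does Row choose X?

Let p be the probability that Row plays X. In a completely mixed equilibrium, Column must be indifferent between X and Y.
Column's expected payoff from X is (1−p); from Y it is 9p − 4(1−p).
Setting these equal: −p + 1 = 13p − 4, so p = 5/14.

5/14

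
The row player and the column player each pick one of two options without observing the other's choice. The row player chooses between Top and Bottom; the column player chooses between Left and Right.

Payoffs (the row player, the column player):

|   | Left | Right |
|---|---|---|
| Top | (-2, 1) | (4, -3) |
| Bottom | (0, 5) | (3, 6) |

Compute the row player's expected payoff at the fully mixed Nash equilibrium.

2

First find q, the probability the column player plays Left, from the row player's indifference between Top and Bottom: −2q + 4(1−q) = 3(1−q), giving q = 1/3.
Since the row player is indifferent in equilibrium, the row player's expected payoff equals the payoff from either row against (1/3, 2/3). Using Top: −2(1/3) + 4(2/3) = 2.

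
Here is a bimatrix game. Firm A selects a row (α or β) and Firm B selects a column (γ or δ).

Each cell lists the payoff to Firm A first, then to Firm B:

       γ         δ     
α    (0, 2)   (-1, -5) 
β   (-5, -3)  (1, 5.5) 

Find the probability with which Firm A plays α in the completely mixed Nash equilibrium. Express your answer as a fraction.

Let r be the probability that Firm A plays α. In a completely mixed equilibrium, Firm B must be indifferent between γ and δ.
Firm B's expected payoff from γ is 2r − 3(1−r); from δ it is −5r + 5.5(1−r).
Setting these equal: 5r − 3 = −10.5r + 5.5, so r = 17/31.

17/31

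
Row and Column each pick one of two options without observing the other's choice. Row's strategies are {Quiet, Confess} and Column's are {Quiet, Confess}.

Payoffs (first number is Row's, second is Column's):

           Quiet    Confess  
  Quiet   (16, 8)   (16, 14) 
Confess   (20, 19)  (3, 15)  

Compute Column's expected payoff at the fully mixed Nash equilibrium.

First find p, the probability Row plays Quiet, from Column's indifference between Quiet and Confess: 8p + 19(1−p) = 14p + 15(1−p), giving p = 2/5.
Since Column is indifferent in equilibrium, Column's expected payoff equals the payoff from either column against (2/5, 3/5). Using Quiet: 8(2/5) + 19(3/5) = 73/5.

73/5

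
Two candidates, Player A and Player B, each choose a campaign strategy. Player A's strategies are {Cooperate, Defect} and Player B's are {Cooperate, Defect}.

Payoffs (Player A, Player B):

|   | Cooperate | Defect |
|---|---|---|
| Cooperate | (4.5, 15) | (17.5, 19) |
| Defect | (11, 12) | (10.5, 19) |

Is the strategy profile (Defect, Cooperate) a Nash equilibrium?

No

At (Defect, Cooperate), Player A earns 11; switching to Cooperate would give 4.5, so Player A has no profitable deviation.
Player B earns 12; switching to Defect would give 19, so Player B would deviate.
Since at least one player can profitably deviate, this is not a Nash equilibrium.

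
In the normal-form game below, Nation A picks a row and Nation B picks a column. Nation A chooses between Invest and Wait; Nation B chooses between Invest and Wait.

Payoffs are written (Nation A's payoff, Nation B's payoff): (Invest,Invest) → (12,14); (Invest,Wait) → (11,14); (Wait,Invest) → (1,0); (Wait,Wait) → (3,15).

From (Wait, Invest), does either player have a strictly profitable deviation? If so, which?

Both

Nation A at (Wait, Invest) earns 1; deviating to Invest yields 12 — a strict improvement.
Nation B earns 0; deviating to Wait yields 15 — a strict improvement.
Both Nation A and Nation B have strictly profitable deviations.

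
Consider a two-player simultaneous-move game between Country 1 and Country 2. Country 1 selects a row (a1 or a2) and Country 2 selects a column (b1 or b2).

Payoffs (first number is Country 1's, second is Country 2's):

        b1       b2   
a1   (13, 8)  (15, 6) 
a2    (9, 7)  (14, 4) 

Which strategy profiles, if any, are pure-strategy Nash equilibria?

(a1, b1)

(a1, b1): Country 1 gets 13 ≥ 9 from a2, and Country 2 gets 8 ≥ 6 from b2 — Nash equilibrium.
(a1, b2): Country 2 prefers b1 (8 > 6) — not an equilibrium.
(a2, b1): Country 1 prefers a1 (13 > 9) — not an equilibrium.
(a2, b2): Country 1 prefers a1 (15 > 14); Country 2 prefers b1 (7 > 4) — not an equilibrium.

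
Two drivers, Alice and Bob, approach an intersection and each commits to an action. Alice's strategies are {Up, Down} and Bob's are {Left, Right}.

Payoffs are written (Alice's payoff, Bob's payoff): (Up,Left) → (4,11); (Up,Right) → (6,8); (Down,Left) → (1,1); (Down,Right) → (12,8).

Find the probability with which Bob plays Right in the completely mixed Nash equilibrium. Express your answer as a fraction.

Let q be the probability that Bob plays Left. In a completely mixed equilibrium, Alice must be indifferent between Up and Down.
Alice's expected payoff from Up is 4q + 6(1−q); from Down it is q + 12(1−q).
Setting these equal: −2q + 6 = −11q + 12, so q = 2/3.
Therefore Bob plays Right with probability 1 − 2/3 = 1/3.

1/3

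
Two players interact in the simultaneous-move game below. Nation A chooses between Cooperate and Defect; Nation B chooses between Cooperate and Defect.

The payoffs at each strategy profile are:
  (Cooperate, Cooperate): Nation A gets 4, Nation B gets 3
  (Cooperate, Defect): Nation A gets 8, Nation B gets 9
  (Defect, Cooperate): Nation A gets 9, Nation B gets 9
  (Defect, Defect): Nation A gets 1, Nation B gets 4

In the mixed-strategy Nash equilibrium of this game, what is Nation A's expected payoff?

First find y, the probability Nation B plays Cooperate, from Nation A's indifference between Cooperate and Defect: 4y + 8(1−y) = 9y + (1−y), giving y = 7/12.
Since Nation A is indifferent in equilibrium, Nation A's expected payoff equals the payoff from either row against (7/12, 5/12). Using Cooperate: 4(7/12) + 8(5/12) = 17/3.

17/3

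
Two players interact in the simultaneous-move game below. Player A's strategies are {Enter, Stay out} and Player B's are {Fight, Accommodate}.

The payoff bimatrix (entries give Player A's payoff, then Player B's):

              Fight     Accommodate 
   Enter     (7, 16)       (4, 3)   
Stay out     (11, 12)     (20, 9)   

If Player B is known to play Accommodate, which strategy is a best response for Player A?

Against Accommodate, Player A earns 4 from Enter and 20 from Stay out.
So Stay out is the best response.

Stay out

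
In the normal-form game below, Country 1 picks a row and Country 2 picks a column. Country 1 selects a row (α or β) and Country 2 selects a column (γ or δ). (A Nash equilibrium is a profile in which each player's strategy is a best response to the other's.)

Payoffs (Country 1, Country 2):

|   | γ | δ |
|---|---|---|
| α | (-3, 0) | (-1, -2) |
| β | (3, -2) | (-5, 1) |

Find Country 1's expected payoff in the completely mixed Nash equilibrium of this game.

First find y, the probability Country 2 plays γ, from Country 1's indifference between α and β: −3y − (1−y) = 3y − 5(1−y), giving y = 2/5.
Since Country 1 is indifferent in equilibrium, Country 1's expected payoff equals the payoff from either row against (2/5, 3/5). Using α: −3(2/5) − (3/5) = -9/5.

-9/5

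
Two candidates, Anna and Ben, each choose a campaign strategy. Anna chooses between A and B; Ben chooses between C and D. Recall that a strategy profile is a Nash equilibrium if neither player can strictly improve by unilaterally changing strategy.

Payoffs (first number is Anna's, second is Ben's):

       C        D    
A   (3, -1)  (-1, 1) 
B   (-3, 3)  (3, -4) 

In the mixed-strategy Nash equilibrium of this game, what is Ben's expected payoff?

First find x, the probability Anna plays A, from Ben's indifference between C and D: −x + 3(1−x) = x − 4(1−x), giving x = 7/9.
Since Ben is indifferent in equilibrium, Ben's expected payoff equals the payoff from either column against (7/9, 2/9). Using C: −(7/9) + 3(2/9) = -1/9.

-1/9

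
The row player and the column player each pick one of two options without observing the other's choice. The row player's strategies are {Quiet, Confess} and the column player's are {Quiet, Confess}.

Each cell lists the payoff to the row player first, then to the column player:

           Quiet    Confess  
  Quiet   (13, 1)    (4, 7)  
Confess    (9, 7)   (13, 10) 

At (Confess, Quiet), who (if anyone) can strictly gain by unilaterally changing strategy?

The row player at (Confess, Quiet) earns 9; deviating to Quiet yields 13 — a strict improvement.
The column player earns 7; deviating to Confess yields 10 — a strict improvement.
Both the row player and the column player have strictly profitable deviations.

Both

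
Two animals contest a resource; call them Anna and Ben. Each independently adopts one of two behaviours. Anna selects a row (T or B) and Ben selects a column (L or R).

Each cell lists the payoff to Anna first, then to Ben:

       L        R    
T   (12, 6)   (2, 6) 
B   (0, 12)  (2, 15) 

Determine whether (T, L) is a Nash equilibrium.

Yes

At (T, L), Anna earns 12; switching to B would give 0, so Anna has no profitable deviation.
Ben earns 6; switching to R would give 6, so Ben has no profitable deviation.
Neither player can gain by a unilateral deviation, so this profile is a Nash equilibrium.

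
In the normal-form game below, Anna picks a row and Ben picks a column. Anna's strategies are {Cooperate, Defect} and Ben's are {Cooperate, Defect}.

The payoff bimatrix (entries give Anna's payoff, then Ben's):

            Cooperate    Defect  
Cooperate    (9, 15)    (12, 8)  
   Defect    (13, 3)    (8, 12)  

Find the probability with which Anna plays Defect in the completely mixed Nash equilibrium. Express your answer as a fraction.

Let x be the probability that Anna plays Cooperate. In a completely mixed equilibrium, Ben must be indifferent between Cooperate and Defect.
Ben's expected payoff from Cooperate is 15x + 3(1−x); from Defect it is 8x + 12(1−x).
Setting these equal: 12x + 3 = −4x + 12, so x = 9/16.
Therefore Anna plays Defect with probability 1 − 9/16 = 7/16.

7/16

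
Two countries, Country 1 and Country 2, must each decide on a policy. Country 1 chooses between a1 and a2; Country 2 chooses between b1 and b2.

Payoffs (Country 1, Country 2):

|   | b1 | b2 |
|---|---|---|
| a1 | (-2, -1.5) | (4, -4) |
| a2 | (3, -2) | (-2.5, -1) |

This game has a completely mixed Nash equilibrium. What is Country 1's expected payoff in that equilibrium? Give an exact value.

First find q, the probability Country 2 plays b1, from Country 1's indifference between a1 and a2: −2q + 4(1−q) = 3q − 2.5(1−q), giving q = 13/23.
Since Country 1 is indifferent in equilibrium, Country 1's expected payoff equals the payoff from either row against (13/23, 10/23). Using a1: −2(13/23) + 4(10/23) = 14/23.

14/23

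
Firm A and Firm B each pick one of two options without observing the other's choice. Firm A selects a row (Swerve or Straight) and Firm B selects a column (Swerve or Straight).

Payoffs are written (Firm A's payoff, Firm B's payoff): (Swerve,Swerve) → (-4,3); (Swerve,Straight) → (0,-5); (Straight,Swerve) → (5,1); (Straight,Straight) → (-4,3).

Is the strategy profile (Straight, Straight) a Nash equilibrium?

No

At (Straight, Straight), Firm A earns -4; switching to Swerve would give 0, so Firm A would deviate.
Firm B earns 3; switching to Swerve would give 1, so Firm B has no profitable deviation.
Since at least one player can profitably deviate, this is not a Nash equilibrium.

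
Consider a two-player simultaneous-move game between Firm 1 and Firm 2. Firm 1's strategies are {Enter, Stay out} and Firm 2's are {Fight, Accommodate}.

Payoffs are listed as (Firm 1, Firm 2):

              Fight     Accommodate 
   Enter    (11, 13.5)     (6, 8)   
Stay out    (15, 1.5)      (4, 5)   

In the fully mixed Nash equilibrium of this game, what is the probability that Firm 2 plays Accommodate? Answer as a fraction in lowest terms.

Let c be the probability that Firm 2 plays Fight. In a completely mixed equilibrium, Firm 1 must be indifferent between Enter and Stay out.
Firm 1's expected payoff from Enter is 11c + 6(1−c); from Stay out it is 15c + 4(1−c).
Setting these equal: 5c + 6 = 11c + 4, so c = 1/3.
Therefore Firm 2 plays Accommodate with probability 1 − 1/3 = 2/3.

2/3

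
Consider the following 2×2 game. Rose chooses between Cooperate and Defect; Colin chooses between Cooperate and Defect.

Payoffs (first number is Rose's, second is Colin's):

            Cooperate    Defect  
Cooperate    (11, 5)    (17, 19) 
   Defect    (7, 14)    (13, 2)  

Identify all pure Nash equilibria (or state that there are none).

(Cooperate, Cooperate): Colin prefers Defect (19 > 5) — not an equilibrium.
(Cooperate, Defect): Rose gets 17 ≥ 13 from Defect, and Colin gets 19 ≥ 5 from Cooperate — Nash equilibrium.
(Defect, Cooperate): Rose prefers Cooperate (11 > 7) — not an equilibrium.
(Defect, Defect): Rose prefers Cooperate (17 > 13); Colin prefers Cooperate (14 > 2) — not an equilibrium.

(Cooperate, Defect)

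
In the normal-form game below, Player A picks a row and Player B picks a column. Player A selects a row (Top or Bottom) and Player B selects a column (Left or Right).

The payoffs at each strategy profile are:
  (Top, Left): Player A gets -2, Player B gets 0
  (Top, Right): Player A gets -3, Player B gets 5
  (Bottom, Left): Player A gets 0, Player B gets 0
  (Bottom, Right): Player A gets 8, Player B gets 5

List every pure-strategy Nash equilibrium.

(Bottom, Right)

(Top, Left): Player A prefers Bottom (0 > -2); Player B prefers Right (5 > 0) — not an equilibrium.
(Top, Right): Player A prefers Bottom (8 > -3) — not an equilibrium.
(Bottom, Left): Player B prefers Right (5 > 0) — not an equilibrium.
(Bottom, Right): Player A gets 8 ≥ -3 from Top, and Player B gets 5 ≥ 0 from Left — Nash equilibrium.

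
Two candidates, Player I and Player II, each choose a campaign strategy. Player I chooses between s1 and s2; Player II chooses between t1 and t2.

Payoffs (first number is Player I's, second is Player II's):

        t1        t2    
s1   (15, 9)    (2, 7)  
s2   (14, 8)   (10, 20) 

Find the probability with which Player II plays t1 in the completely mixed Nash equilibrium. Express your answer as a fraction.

8/9

Let q be the probability that Player II plays t1. In a completely mixed equilibrium, Player I must be indifferent between s1 and s2.
Player I's expected payoff from s1 is 15q + 2(1−q); from s2 it is 14q + 10(1−q).
Setting these equal: 13q + 2 = 4q + 10, so q = 8/9.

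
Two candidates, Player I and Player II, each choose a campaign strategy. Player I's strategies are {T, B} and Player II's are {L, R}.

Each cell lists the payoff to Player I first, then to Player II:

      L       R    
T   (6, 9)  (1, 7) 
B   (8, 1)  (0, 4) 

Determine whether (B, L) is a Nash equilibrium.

At (B, L), Player I earns 8; switching to T would give 6, so Player I has no profitable deviation.
Player II earns 1; switching to R would give 4, so Player II would deviate.
Since at least one player can profitably deviate, this is not a Nash equilibrium.

No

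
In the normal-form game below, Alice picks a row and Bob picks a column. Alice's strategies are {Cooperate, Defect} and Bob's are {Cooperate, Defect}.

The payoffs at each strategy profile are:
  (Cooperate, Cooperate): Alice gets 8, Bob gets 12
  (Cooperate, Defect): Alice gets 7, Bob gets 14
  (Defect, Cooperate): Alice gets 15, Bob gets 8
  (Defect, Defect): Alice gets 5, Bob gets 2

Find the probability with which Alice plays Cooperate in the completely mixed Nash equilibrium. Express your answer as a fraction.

3/4

Let x be the probability that Alice plays Cooperate. In a completely mixed equilibrium, Bob must be indifferent between Cooperate and Defect.
Bob's expected payoff from Cooperate is 12x + 8(1−x); from Defect it is 14x + 2(1−x).
Setting these equal: 4x + 8 = 12x + 2, so x = 3/4.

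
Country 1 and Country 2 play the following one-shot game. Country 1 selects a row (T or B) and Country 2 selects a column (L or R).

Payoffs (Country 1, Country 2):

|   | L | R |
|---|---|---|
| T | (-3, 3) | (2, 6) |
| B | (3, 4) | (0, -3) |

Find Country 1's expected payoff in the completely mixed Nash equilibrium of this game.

3/4

First find y, the probability Country 2 plays L, from Country 1's indifference between T and B: −3y + 2(1−y) = 3y, giving y = 1/4.
Since Country 1 is indifferent in equilibrium, Country 1's expected payoff equals the payoff from either row against (1/4, 3/4). Using T: −3(1/4) + 2(3/4) = 3/4.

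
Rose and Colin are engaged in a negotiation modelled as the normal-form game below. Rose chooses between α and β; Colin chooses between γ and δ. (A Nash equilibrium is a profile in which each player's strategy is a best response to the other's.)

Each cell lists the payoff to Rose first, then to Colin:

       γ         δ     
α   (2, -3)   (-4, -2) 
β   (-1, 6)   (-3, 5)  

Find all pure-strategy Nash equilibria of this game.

(α, γ): Colin prefers δ (-2 > -3) — not an equilibrium.
(α, δ): Rose prefers β (-3 > -4) — not an equilibrium.
(β, γ): Rose prefers α (2 > -1) — not an equilibrium.
(β, δ): Colin prefers γ (6 > 5) — not an equilibrium.

none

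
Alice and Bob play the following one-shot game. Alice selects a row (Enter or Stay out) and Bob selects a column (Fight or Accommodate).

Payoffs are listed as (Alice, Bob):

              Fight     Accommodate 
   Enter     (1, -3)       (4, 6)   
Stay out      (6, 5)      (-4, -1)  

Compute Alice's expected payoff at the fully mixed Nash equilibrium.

First find y, the probability Bob plays Fight, from Alice's indifference between Enter and Stay out: y + 4(1−y) = 6y − 4(1−y), giving y = 8/13.
Since Alice is indifferent in equilibrium, Alice's expected payoff equals the payoff from either row against (8/13, 5/13). Using Enter: (8/13) + 4(5/13) = 28/13.

28/13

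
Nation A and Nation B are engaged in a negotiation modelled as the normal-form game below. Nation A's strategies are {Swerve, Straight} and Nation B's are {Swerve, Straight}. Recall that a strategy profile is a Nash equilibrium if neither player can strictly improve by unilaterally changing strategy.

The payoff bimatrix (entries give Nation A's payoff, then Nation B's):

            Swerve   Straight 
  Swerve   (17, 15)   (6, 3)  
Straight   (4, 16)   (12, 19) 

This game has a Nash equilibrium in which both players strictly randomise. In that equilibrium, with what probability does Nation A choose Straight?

4/5

Let r be the probability that Nation A plays Swerve. In a completely mixed equilibrium, Nation B must be indifferent between Swerve and Straight.
Nation B's expected payoff from Swerve is 15r + 16(1−r); from Straight it is 3r + 19(1−r).
Setting these equal: −r + 16 = −16r + 19, so r = 1/5.
Therefore Nation A plays Straight with probability 1 − 1/5 = 4/5.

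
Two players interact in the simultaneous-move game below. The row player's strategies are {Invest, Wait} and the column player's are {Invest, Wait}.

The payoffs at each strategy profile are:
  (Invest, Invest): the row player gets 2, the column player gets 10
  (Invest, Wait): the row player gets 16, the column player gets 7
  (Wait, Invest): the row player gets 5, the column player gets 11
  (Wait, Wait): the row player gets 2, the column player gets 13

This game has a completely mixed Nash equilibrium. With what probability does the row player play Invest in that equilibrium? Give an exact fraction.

2/5

Let x be the probability that the row player plays Invest. In a completely mixed equilibrium, the column player must be indifferent between Invest and Wait.
The column player's expected payoff from Invest is 10x + 11(1−x); from Wait it is 7x + 13(1−x).
Setting these equal: −x + 11 = −6x + 13, so x = 2/5.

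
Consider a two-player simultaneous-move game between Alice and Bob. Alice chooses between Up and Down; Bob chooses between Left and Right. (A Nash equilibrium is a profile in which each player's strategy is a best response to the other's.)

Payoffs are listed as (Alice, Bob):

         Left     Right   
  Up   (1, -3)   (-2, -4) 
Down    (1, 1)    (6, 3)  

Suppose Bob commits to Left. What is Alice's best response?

either — both Up and Down are best responses

Against Left, Alice earns 1 from Up and 1 from Down.
So either strategy is a best response.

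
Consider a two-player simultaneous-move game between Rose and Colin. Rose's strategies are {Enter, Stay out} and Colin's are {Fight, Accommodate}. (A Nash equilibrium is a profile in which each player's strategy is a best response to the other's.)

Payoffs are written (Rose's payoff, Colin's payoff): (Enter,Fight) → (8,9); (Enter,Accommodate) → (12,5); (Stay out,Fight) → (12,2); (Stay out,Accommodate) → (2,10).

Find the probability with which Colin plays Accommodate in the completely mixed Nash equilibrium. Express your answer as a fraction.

Let y be the probability that Colin plays Fight. In a completely mixed equilibrium, Rose must be indifferent between Enter and Stay out.
Rose's expected payoff from Enter is 8y + 12(1−y); from Stay out it is 12y + 2(1−y).
Setting these equal: −4y + 12 = 10y + 2, so y = 5/7.
Therefore Colin plays Accommodate with probability 1 − 5/7 = 2/7.

2/7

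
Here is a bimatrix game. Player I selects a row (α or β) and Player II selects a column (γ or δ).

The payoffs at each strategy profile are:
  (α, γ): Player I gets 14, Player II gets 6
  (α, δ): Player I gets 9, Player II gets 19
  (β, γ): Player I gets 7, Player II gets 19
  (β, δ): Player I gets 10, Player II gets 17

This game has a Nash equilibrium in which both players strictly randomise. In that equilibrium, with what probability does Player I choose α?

Let p be the probability that Player I plays α. In a completely mixed equilibrium, Player II must be indifferent between γ and δ.
Player II's expected payoff from γ is 6p + 19(1−p); from δ it is 19p + 17(1−p).
Setting these equal: −13p + 19 = 2p + 17, so p = 2/15.

2/15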